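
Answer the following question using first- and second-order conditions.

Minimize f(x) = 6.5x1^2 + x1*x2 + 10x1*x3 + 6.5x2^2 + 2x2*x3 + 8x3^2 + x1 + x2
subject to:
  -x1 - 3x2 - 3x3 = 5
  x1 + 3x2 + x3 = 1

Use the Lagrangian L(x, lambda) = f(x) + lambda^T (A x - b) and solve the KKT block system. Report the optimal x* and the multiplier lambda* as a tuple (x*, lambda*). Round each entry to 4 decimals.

Form the Lagrangian:
  L(x, lambda) = (1/2) x^T Q x + c^T x + lambda^T (A x - b)
Stationarity (grad_x L = 0): Q x + c + A^T lambda = 0.
Primal feasibility: A x = b.

This gives the KKT block system:
  [ Q   A^T ] [ x     ]   [-c ]
  [ A    0  ] [ lambda ] = [ b ]

Solving the linear system:
  x*      = (2.3065, 0.5645, -3)
  lambda* = (-12.6774, -14.2258)
  f(x*)   = 40.2419

x* = (2.3065, 0.5645, -3), lambda* = (-12.6774, -14.2258)


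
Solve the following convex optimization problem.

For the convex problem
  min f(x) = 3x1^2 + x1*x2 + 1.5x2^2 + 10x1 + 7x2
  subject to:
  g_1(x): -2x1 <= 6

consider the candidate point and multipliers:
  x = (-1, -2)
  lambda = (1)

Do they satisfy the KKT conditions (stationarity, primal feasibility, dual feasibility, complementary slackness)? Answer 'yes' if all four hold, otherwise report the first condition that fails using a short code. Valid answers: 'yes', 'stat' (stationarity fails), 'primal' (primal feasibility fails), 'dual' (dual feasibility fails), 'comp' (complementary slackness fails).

Gradient of f: grad f(x) = Q x + c = (2, 0)
Constraint values g_i(x) = a_i^T x - b_i:
  g_1((-1, -2)) = -4
Stationarity residual: grad f(x) + sum_i lambda_i a_i = (0, 0)
  -> stationarity OK
Primal feasibility (all g_i <= 0): OK
Dual feasibility (all lambda_i >= 0): OK
Complementary slackness (lambda_i * g_i(x) = 0 for all i): FAILS

Verdict: the first failing condition is complementary_slackness -> comp.

comp


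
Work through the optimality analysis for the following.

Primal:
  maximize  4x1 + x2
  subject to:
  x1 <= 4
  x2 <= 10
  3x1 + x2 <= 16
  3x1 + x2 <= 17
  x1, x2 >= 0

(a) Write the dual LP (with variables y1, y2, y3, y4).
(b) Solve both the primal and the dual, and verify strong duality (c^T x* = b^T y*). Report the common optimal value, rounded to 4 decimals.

The standard primal-dual pair for 'max c^T x s.t. A x <= b, x >= 0' is:
  Dual:  min b^T y  s.t.  A^T y >= c,  y >= 0.

So the dual LP is:
  minimize  4y1 + 10y2 + 16y3 + 17y4
  subject to:
    y1 + 3y3 + 3y4 >= 4
    y2 + y3 + y4 >= 1
    y1, y2, y3, y4 >= 0

Solving the primal: x* = (4, 4).
  primal value c^T x* = 20.
Solving the dual: y* = (1, 0, 1, 0).
  dual value b^T y* = 20.
Strong duality: c^T x* = b^T y*. Confirmed.

20


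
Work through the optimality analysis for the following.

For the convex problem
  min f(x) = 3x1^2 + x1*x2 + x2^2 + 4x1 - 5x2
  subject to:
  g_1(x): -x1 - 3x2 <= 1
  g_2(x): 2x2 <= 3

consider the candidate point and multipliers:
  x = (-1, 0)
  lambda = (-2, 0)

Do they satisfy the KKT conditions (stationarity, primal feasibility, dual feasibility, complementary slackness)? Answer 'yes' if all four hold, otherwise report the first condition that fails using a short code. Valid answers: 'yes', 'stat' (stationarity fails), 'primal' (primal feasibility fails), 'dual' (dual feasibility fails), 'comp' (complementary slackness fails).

Gradient of f: grad f(x) = Q x + c = (-2, -6)
Constraint values g_i(x) = a_i^T x - b_i:
  g_1((-1, 0)) = 0
  g_2((-1, 0)) = -3
Stationarity residual: grad f(x) + sum_i lambda_i a_i = (0, 0)
  -> stationarity OK
Primal feasibility (all g_i <= 0): OK
Dual feasibility (all lambda_i >= 0): FAILS
Complementary slackness (lambda_i * g_i(x) = 0 for all i): OK

Verdict: the first failing condition is dual_feasibility -> dual.

dual


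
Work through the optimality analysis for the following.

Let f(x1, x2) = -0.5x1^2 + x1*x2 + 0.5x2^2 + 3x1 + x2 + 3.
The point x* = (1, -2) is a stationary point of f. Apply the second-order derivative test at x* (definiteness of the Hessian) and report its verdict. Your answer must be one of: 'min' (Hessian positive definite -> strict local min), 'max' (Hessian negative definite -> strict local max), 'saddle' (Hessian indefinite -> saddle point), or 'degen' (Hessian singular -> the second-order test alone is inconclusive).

Compute the Hessian H = grad^2 f:
  H = [[-1, 1], [1, 1]]
Verify stationarity: grad f(x*) = H x* + g = (0, 0).
Eigenvalues of H: -1.4142, 1.4142.
Eigenvalues have mixed signs, so H is indefinite -> x* is a saddle point.

saddle


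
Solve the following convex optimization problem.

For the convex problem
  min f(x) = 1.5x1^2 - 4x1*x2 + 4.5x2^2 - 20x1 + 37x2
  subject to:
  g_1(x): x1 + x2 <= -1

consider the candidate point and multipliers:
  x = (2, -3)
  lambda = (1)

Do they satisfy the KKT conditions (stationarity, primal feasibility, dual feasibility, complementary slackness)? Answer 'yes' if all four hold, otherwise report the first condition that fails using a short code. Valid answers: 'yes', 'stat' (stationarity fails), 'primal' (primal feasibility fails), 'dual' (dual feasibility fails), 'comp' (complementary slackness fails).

Gradient of f: grad f(x) = Q x + c = (-2, 2)
Constraint values g_i(x) = a_i^T x - b_i:
  g_1((2, -3)) = 0
Stationarity residual: grad f(x) + sum_i lambda_i a_i = (-1, 3)
  -> stationarity FAILS
Primal feasibility (all g_i <= 0): OK
Dual feasibility (all lambda_i >= 0): OK
Complementary slackness (lambda_i * g_i(x) = 0 for all i): OK

Verdict: the first failing condition is stationarity -> stat.

stat


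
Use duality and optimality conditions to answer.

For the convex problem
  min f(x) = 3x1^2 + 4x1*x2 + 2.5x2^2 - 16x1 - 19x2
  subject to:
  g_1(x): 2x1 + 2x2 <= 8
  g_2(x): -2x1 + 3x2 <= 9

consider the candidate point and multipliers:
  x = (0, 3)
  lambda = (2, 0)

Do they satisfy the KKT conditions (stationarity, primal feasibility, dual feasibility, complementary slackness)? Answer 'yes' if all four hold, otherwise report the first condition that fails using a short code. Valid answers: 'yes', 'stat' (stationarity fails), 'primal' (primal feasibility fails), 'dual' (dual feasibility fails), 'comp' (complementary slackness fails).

Gradient of f: grad f(x) = Q x + c = (-4, -4)
Constraint values g_i(x) = a_i^T x - b_i:
  g_1((0, 3)) = -2
  g_2((0, 3)) = 0
Stationarity residual: grad f(x) + sum_i lambda_i a_i = (0, 0)
  -> stationarity OK
Primal feasibility (all g_i <= 0): OK
Dual feasibility (all lambda_i >= 0): OK
Complementary slackness (lambda_i * g_i(x) = 0 for all i): FAILS

Verdict: the first failing condition is complementary_slackness -> comp.

comp


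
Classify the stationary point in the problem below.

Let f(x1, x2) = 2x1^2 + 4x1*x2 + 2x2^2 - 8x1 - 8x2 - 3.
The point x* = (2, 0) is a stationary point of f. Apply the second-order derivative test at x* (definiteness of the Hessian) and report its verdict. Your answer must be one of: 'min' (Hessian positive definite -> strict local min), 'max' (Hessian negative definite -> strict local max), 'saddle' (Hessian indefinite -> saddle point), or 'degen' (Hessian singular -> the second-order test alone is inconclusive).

Compute the Hessian H = grad^2 f:
  H = [[4, 4], [4, 4]]
Verify stationarity: grad f(x*) = H x* + g = (0, 0).
Eigenvalues of H: 0, 8.
H has a zero eigenvalue (singular; positive semidefinite but not definite), so H is neither positive definite, negative definite, nor indefinite. The second-order test alone is inconclusive -> degen.
(Indeed, f is constant along the null direction of H through x*, so x* is not a strict local extremum.)

degen


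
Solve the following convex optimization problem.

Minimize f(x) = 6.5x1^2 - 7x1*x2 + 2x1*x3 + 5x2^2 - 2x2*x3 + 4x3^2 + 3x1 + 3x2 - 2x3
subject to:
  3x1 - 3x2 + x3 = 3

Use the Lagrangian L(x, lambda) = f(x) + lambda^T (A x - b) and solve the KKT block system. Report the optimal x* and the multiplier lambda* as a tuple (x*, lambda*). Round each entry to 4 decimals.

Form the Lagrangian:
  L(x, lambda) = (1/2) x^T Q x + c^T x + lambda^T (A x - b)
Stationarity (grad_x L = 0): Q x + c + A^T lambda = 0.
Primal feasibility: A x = b.

This gives the KKT block system:
  [ Q   A^T ] [ x     ]   [-c ]
  [ A    0  ] [ lambda ] = [ b ]

Solving the linear system:
  x*      = (-0.372, -1.256, 0.3478)
  lambda* = (-2.5507)
  f(x*)   = 1.0362

x* = (-0.372, -1.256, 0.3478), lambda* = (-2.5507)


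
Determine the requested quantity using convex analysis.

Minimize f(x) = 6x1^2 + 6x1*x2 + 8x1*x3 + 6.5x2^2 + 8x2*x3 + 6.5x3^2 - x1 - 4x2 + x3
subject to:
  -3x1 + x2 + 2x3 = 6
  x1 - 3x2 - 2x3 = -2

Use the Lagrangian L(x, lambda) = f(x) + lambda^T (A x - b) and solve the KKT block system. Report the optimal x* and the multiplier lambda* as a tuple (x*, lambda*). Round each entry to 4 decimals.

Form the Lagrangian:
  L(x, lambda) = (1/2) x^T Q x + c^T x + lambda^T (A x - b)
Stationarity (grad_x L = 0): Q x + c + A^T lambda = 0.
Primal feasibility: A x = b.

This gives the KKT block system:
  [ Q   A^T ] [ x     ]   [-c ]
  [ A    0  ] [ lambda ] = [ b ]

Solving the linear system:
  x*      = (-1.4, -0.6, 1.2)
  lambda* = (-5.75, -5.45)
  f(x*)   = 14.3

x* = (-1.4, -0.6, 1.2), lambda* = (-5.75, -5.45)


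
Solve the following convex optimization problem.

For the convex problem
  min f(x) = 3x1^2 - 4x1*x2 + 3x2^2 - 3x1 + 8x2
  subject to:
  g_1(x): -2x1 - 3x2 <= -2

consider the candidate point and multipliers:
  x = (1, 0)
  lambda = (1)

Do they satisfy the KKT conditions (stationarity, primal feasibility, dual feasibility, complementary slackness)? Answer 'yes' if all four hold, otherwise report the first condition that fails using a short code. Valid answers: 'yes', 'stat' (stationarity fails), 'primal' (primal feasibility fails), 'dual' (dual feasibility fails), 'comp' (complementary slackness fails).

Gradient of f: grad f(x) = Q x + c = (3, 4)
Constraint values g_i(x) = a_i^T x - b_i:
  g_1((1, 0)) = 0
Stationarity residual: grad f(x) + sum_i lambda_i a_i = (1, 1)
  -> stationarity FAILS
Primal feasibility (all g_i <= 0): OK
Dual feasibility (all lambda_i >= 0): OK
Complementary slackness (lambda_i * g_i(x) = 0 for all i): OK

Verdict: the first failing condition is stationarity -> stat.

stat


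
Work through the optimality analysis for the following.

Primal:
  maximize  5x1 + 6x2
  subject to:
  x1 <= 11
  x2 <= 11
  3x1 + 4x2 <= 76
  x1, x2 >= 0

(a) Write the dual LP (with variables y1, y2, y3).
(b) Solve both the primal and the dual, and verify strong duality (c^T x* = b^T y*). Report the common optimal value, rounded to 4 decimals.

The standard primal-dual pair for 'max c^T x s.t. A x <= b, x >= 0' is:
  Dual:  min b^T y  s.t.  A^T y >= c,  y >= 0.

So the dual LP is:
  minimize  11y1 + 11y2 + 76y3
  subject to:
    y1 + 3y3 >= 5
    y2 + 4y3 >= 6
    y1, y2, y3 >= 0

Solving the primal: x* = (11, 10.75).
  primal value c^T x* = 119.5.
Solving the dual: y* = (0.5, 0, 1.5).
  dual value b^T y* = 119.5.
Strong duality: c^T x* = b^T y*. Confirmed.

119.5


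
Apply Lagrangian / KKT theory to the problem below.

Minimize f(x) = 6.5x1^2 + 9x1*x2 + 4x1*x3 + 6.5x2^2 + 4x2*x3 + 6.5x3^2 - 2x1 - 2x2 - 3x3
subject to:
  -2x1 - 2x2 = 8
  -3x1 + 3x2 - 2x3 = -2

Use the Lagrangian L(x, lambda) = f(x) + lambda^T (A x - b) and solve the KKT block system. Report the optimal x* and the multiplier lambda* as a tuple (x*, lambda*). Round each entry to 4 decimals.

Form the Lagrangian:
  L(x, lambda) = (1/2) x^T Q x + c^T x + lambda^T (A x - b)
Stationarity (grad_x L = 0): Q x + c + A^T lambda = 0.
Primal feasibility: A x = b.

This gives the KKT block system:
  [ Q   A^T ] [ x     ]   [-c ]
  [ A    0  ] [ lambda ] = [ b ]

Solving the linear system:
  x*      = (-2.144, -1.856, 1.432)
  lambda* = (-20.136, -0.192)
  f(x*)   = 82.204

x* = (-2.144, -1.856, 1.432), lambda* = (-20.136, -0.192)


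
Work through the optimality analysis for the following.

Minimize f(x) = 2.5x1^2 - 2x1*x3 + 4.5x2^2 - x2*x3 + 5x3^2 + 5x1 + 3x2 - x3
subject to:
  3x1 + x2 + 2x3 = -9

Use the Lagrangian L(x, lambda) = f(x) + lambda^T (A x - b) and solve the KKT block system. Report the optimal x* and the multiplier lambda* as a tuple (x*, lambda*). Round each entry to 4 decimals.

Form the Lagrangian:
  L(x, lambda) = (1/2) x^T Q x + c^T x + lambda^T (A x - b)
Stationarity (grad_x L = 0): Q x + c + A^T lambda = 0.
Primal feasibility: A x = b.

This gives the KKT block system:
  [ Q   A^T ] [ x     ]   [-c ]
  [ A    0  ] [ lambda ] = [ b ]

Solving the linear system:
  x*      = (-2.298, -0.6016, -0.7522)
  lambda* = (1.662)
  f(x*)   = 1.2075

x* = (-2.298, -0.6016, -0.7522), lambda* = (1.662)


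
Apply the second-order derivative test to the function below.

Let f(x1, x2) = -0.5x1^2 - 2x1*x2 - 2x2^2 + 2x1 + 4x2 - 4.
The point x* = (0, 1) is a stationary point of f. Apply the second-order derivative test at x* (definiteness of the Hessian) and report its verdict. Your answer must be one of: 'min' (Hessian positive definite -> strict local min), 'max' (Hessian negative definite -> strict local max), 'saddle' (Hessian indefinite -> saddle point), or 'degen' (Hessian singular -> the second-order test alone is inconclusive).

Compute the Hessian H = grad^2 f:
  H = [[-1, -2], [-2, -4]]
Verify stationarity: grad f(x*) = H x* + g = (0, 0).
Eigenvalues of H: -5, 0.
H has a zero eigenvalue (singular; negative semidefinite but not definite), so H is neither positive definite, negative definite, nor indefinite. The second-order test alone is inconclusive -> degen.
(Indeed, f is constant along the null direction of H through x*, so x* is not a strict local extremum.)

degen


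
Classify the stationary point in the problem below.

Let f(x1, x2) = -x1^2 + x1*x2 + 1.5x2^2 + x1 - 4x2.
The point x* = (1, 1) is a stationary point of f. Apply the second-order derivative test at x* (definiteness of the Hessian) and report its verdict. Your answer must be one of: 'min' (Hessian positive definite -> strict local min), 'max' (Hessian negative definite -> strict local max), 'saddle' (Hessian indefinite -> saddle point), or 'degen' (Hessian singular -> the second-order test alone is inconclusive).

Compute the Hessian H = grad^2 f:
  H = [[-2, 1], [1, 3]]
Verify stationarity: grad f(x*) = H x* + g = (0, 0).
Eigenvalues of H: -2.1926, 3.1926.
Eigenvalues have mixed signs, so H is indefinite -> x* is a saddle point.

saddle


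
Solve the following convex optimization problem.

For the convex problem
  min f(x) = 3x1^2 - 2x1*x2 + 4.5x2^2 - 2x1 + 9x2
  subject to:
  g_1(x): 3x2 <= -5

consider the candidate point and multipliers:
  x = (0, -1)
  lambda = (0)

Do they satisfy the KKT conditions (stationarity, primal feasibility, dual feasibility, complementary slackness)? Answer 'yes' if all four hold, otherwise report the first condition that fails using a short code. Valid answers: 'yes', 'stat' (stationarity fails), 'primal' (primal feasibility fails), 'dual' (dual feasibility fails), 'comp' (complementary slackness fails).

Gradient of f: grad f(x) = Q x + c = (0, 0)
Constraint values g_i(x) = a_i^T x - b_i:
  g_1((0, -1)) = 2
Stationarity residual: grad f(x) + sum_i lambda_i a_i = (0, 0)
  -> stationarity OK
Primal feasibility (all g_i <= 0): FAILS
Dual feasibility (all lambda_i >= 0): OK
Complementary slackness (lambda_i * g_i(x) = 0 for all i): OK

Verdict: the first failing condition is primal_feasibility -> primal.

primal


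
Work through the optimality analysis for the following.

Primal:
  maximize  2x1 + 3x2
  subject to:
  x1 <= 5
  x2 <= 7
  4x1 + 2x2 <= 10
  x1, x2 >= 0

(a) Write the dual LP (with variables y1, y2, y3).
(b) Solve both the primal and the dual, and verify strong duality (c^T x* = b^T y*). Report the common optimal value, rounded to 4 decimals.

The standard primal-dual pair for 'max c^T x s.t. A x <= b, x >= 0' is:
  Dual:  min b^T y  s.t.  A^T y >= c,  y >= 0.

So the dual LP is:
  minimize  5y1 + 7y2 + 10y3
  subject to:
    y1 + 4y3 >= 2
    y2 + 2y3 >= 3
    y1, y2, y3 >= 0

Solving the primal: x* = (0, 5).
  primal value c^T x* = 15.
Solving the dual: y* = (0, 0, 1.5).
  dual value b^T y* = 15.
Strong duality: c^T x* = b^T y*. Confirmed.

15


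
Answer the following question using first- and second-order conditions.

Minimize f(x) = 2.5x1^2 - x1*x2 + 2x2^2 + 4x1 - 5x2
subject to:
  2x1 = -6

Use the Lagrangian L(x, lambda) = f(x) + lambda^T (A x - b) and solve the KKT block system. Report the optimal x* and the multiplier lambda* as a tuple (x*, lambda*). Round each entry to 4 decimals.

Form the Lagrangian:
  L(x, lambda) = (1/2) x^T Q x + c^T x + lambda^T (A x - b)
Stationarity (grad_x L = 0): Q x + c + A^T lambda = 0.
Primal feasibility: A x = b.

This gives the KKT block system:
  [ Q   A^T ] [ x     ]   [-c ]
  [ A    0  ] [ lambda ] = [ b ]

Solving the linear system:
  x*      = (-3, 0.5)
  lambda* = (5.75)
  f(x*)   = 10

x* = (-3, 0.5), lambda* = (5.75)


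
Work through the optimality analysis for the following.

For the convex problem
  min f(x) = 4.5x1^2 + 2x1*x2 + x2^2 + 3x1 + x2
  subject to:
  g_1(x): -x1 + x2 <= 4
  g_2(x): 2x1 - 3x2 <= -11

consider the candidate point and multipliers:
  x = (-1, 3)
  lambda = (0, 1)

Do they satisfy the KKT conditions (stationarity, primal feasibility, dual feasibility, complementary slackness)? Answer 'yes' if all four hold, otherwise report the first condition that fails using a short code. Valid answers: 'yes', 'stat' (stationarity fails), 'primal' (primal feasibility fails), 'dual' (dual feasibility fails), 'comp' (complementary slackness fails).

Gradient of f: grad f(x) = Q x + c = (0, 5)
Constraint values g_i(x) = a_i^T x - b_i:
  g_1((-1, 3)) = 0
  g_2((-1, 3)) = 0
Stationarity residual: grad f(x) + sum_i lambda_i a_i = (2, 2)
  -> stationarity FAILS
Primal feasibility (all g_i <= 0): OK
Dual feasibility (all lambda_i >= 0): OK
Complementary slackness (lambda_i * g_i(x) = 0 for all i): OK

Verdict: the first failing condition is stationarity -> stat.

stat


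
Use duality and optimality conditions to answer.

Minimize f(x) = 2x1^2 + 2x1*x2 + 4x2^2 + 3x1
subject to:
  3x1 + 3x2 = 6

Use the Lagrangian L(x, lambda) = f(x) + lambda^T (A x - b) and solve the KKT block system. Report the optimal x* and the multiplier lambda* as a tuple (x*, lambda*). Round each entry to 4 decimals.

Form the Lagrangian:
  L(x, lambda) = (1/2) x^T Q x + c^T x + lambda^T (A x - b)
Stationarity (grad_x L = 0): Q x + c + A^T lambda = 0.
Primal feasibility: A x = b.

This gives the KKT block system:
  [ Q   A^T ] [ x     ]   [-c ]
  [ A    0  ] [ lambda ] = [ b ]

Solving the linear system:
  x*      = (1.125, 0.875)
  lambda* = (-3.0833)
  f(x*)   = 10.9375

x* = (1.125, 0.875), lambda* = (-3.0833)


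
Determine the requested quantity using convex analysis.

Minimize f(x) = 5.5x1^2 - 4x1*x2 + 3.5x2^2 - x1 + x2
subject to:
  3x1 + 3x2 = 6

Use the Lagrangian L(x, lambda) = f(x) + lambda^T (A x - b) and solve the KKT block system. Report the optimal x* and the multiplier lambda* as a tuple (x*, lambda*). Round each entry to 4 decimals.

Form the Lagrangian:
  L(x, lambda) = (1/2) x^T Q x + c^T x + lambda^T (A x - b)
Stationarity (grad_x L = 0): Q x + c + A^T lambda = 0.
Primal feasibility: A x = b.

This gives the KKT block system:
  [ Q   A^T ] [ x     ]   [-c ]
  [ A    0  ] [ lambda ] = [ b ]

Solving the linear system:
  x*      = (0.9231, 1.0769)
  lambda* = (-1.6154)
  f(x*)   = 4.9231

x* = (0.9231, 1.0769), lambda* = (-1.6154)


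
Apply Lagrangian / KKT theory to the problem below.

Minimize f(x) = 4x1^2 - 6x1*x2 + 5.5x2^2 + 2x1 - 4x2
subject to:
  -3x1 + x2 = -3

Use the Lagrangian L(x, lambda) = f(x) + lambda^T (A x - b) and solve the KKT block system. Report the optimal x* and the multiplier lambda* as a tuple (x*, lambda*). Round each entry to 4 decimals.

Form the Lagrangian:
  L(x, lambda) = (1/2) x^T Q x + c^T x + lambda^T (A x - b)
Stationarity (grad_x L = 0): Q x + c + A^T lambda = 0.
Primal feasibility: A x = b.

This gives the KKT block system:
  [ Q   A^T ] [ x     ]   [-c ]
  [ A    0  ] [ lambda ] = [ b ]

Solving the linear system:
  x*      = (1.2817, 0.8451)
  lambda* = (2.3944)
  f(x*)   = 3.1831

x* = (1.2817, 0.8451), lambda* = (2.3944)


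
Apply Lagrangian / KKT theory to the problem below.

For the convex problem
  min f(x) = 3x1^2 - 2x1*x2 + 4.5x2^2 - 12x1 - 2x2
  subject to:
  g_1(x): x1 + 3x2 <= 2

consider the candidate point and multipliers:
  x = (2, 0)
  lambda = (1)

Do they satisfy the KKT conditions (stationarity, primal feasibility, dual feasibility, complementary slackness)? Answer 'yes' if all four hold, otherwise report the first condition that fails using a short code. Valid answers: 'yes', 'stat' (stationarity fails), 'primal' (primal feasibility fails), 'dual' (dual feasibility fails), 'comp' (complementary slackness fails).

Gradient of f: grad f(x) = Q x + c = (0, -6)
Constraint values g_i(x) = a_i^T x - b_i:
  g_1((2, 0)) = 0
Stationarity residual: grad f(x) + sum_i lambda_i a_i = (1, -3)
  -> stationarity FAILS
Primal feasibility (all g_i <= 0): OK
Dual feasibility (all lambda_i >= 0): OK
Complementary slackness (lambda_i * g_i(x) = 0 for all i): OK

Verdict: the first failing condition is stationarity -> stat.

stat


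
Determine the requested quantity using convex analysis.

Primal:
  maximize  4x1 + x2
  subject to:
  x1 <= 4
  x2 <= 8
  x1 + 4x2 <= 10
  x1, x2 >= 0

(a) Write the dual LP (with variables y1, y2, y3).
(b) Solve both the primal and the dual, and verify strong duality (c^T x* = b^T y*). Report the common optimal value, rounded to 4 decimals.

The standard primal-dual pair for 'max c^T x s.t. A x <= b, x >= 0' is:
  Dual:  min b^T y  s.t.  A^T y >= c,  y >= 0.

So the dual LP is:
  minimize  4y1 + 8y2 + 10y3
  subject to:
    y1 + y3 >= 4
    y2 + 4y3 >= 1
    y1, y2, y3 >= 0

Solving the primal: x* = (4, 1.5).
  primal value c^T x* = 17.5.
Solving the dual: y* = (3.75, 0, 0.25).
  dual value b^T y* = 17.5.
Strong duality: c^T x* = b^T y*. Confirmed.

17.5


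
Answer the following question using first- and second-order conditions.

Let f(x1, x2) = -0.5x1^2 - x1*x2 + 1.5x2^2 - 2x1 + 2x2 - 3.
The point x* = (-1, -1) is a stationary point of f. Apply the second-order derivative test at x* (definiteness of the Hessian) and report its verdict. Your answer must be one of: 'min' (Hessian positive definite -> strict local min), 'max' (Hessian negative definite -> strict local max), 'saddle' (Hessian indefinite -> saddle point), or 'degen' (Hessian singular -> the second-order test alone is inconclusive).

Compute the Hessian H = grad^2 f:
  H = [[-1, -1], [-1, 3]]
Verify stationarity: grad f(x*) = H x* + g = (0, 0).
Eigenvalues of H: -1.2361, 3.2361.
Eigenvalues have mixed signs, so H is indefinite -> x* is a saddle point.

saddle


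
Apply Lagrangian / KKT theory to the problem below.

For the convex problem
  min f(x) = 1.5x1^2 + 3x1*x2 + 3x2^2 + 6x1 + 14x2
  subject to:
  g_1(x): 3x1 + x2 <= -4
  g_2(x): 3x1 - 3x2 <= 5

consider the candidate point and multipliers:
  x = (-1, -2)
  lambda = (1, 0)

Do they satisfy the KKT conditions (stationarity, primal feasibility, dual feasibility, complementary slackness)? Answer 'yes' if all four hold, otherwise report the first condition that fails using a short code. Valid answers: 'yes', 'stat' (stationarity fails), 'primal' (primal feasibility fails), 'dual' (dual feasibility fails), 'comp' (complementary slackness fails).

Gradient of f: grad f(x) = Q x + c = (-3, -1)
Constraint values g_i(x) = a_i^T x - b_i:
  g_1((-1, -2)) = -1
  g_2((-1, -2)) = -2
Stationarity residual: grad f(x) + sum_i lambda_i a_i = (0, 0)
  -> stationarity OK
Primal feasibility (all g_i <= 0): OK
Dual feasibility (all lambda_i >= 0): OK
Complementary slackness (lambda_i * g_i(x) = 0 for all i): FAILS

Verdict: the first failing condition is complementary_slackness -> comp.

comp


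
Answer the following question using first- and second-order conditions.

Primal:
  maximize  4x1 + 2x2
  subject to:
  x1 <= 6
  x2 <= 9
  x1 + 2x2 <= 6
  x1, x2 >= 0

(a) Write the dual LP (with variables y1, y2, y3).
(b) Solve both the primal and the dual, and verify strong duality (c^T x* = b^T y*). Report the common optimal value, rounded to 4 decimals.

The standard primal-dual pair for 'max c^T x s.t. A x <= b, x >= 0' is:
  Dual:  min b^T y  s.t.  A^T y >= c,  y >= 0.

So the dual LP is:
  minimize  6y1 + 9y2 + 6y3
  subject to:
    y1 + y3 >= 4
    y2 + 2y3 >= 2
    y1, y2, y3 >= 0

Solving the primal: x* = (6, 0).
  primal value c^T x* = 24.
Solving the dual: y* = (3, 0, 1).
  dual value b^T y* = 24.
Strong duality: c^T x* = b^T y*. Confirmed.

24


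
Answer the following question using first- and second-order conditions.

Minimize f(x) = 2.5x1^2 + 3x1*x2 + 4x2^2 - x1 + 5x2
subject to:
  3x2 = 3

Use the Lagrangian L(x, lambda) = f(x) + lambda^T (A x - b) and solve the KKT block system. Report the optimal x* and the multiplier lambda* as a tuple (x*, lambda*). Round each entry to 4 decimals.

Form the Lagrangian:
  L(x, lambda) = (1/2) x^T Q x + c^T x + lambda^T (A x - b)
Stationarity (grad_x L = 0): Q x + c + A^T lambda = 0.
Primal feasibility: A x = b.

This gives the KKT block system:
  [ Q   A^T ] [ x     ]   [-c ]
  [ A    0  ] [ lambda ] = [ b ]

Solving the linear system:
  x*      = (-0.4, 1)
  lambda* = (-3.9333)
  f(x*)   = 8.6

x* = (-0.4, 1), lambda* = (-3.9333)


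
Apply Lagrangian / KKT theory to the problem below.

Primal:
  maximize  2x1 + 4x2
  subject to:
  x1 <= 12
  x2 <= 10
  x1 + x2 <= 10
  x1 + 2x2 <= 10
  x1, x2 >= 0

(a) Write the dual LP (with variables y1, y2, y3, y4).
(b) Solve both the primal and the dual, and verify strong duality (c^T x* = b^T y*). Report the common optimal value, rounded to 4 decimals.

The standard primal-dual pair for 'max c^T x s.t. A x <= b, x >= 0' is:
  Dual:  min b^T y  s.t.  A^T y >= c,  y >= 0.

So the dual LP is:
  minimize  12y1 + 10y2 + 10y3 + 10y4
  subject to:
    y1 + y3 + y4 >= 2
    y2 + y3 + 2y4 >= 4
    y1, y2, y3, y4 >= 0

Solving the primal: x* = (10, 0).
  primal value c^T x* = 20.
Solving the dual: y* = (0, 0, 0, 2).
  dual value b^T y* = 20.
Strong duality: c^T x* = b^T y*. Confirmed.

20


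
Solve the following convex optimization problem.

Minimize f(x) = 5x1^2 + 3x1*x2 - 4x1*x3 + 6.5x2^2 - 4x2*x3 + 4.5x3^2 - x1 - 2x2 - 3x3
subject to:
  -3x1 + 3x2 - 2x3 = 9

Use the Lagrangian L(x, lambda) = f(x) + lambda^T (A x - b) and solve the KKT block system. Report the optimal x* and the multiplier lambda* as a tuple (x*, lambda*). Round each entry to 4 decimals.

Form the Lagrangian:
  L(x, lambda) = (1/2) x^T Q x + c^T x + lambda^T (A x - b)
Stationarity (grad_x L = 0): Q x + c + A^T lambda = 0.
Primal feasibility: A x = b.

This gives the KKT block system:
  [ Q   A^T ] [ x     ]   [-c ]
  [ A    0  ] [ lambda ] = [ b ]

Solving the linear system:
  x*      = (-1.4965, 1.1029, -0.601)
  lambda* = (-3.4173)
  f(x*)   = 15.9248

x* = (-1.4965, 1.1029, -0.601), lambda* = (-3.4173)


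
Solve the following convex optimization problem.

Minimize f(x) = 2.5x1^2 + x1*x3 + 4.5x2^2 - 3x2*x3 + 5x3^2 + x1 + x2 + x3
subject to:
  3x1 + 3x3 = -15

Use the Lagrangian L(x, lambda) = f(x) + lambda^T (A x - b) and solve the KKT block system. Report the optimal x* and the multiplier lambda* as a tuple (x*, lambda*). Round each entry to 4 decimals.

Form the Lagrangian:
  L(x, lambda) = (1/2) x^T Q x + c^T x + lambda^T (A x - b)
Stationarity (grad_x L = 0): Q x + c + A^T lambda = 0.
Primal feasibility: A x = b.

This gives the KKT block system:
  [ Q   A^T ] [ x     ]   [-c ]
  [ A    0  ] [ lambda ] = [ b ]

Solving the linear system:
  x*      = (-3.3056, -0.6759, -1.6944)
  lambda* = (5.7407)
  f(x*)   = 40.2176

x* = (-3.3056, -0.6759, -1.6944), lambda* = (5.7407)


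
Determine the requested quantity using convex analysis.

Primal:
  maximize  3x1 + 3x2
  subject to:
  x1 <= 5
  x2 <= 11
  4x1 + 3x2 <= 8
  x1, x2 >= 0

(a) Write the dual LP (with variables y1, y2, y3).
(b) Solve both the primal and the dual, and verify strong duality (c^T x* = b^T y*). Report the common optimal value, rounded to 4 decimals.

The standard primal-dual pair for 'max c^T x s.t. A x <= b, x >= 0' is:
  Dual:  min b^T y  s.t.  A^T y >= c,  y >= 0.

So the dual LP is:
  minimize  5y1 + 11y2 + 8y3
  subject to:
    y1 + 4y3 >= 3
    y2 + 3y3 >= 3
    y1, y2, y3 >= 0

Solving the primal: x* = (0, 2.6667).
  primal value c^T x* = 8.
Solving the dual: y* = (0, 0, 1).
  dual value b^T y* = 8.
Strong duality: c^T x* = b^T y*. Confirmed.

8


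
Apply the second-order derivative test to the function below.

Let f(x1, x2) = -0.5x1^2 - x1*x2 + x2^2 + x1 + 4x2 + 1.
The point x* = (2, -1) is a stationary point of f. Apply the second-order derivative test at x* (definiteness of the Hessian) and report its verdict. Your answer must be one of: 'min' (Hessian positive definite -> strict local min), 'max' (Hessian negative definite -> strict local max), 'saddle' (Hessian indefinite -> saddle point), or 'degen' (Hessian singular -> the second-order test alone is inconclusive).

Compute the Hessian H = grad^2 f:
  H = [[-1, -1], [-1, 2]]
Verify stationarity: grad f(x*) = H x* + g = (0, 0).
Eigenvalues of H: -1.3028, 2.3028.
Eigenvalues have mixed signs, so H is indefinite -> x* is a saddle point.

saddle


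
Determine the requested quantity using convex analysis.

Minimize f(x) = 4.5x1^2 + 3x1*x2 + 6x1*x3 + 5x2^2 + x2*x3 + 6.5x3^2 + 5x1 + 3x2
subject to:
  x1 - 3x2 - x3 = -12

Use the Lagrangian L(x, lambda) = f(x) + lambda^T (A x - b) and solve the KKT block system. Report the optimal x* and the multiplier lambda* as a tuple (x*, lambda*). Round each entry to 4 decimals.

Form the Lagrangian:
  L(x, lambda) = (1/2) x^T Q x + c^T x + lambda^T (A x - b)
Stationarity (grad_x L = 0): Q x + c + A^T lambda = 0.
Primal feasibility: A x = b.

This gives the KKT block system:
  [ Q   A^T ] [ x     ]   [-c ]
  [ A    0  ] [ lambda ] = [ b ]

Solving the linear system:
  x*      = (-3.2061, 2.3395, 1.7755)
  lambda* = (6.1839)
  f(x*)   = 32.5973

x* = (-3.2061, 2.3395, 1.7755), lambda* = (6.1839)


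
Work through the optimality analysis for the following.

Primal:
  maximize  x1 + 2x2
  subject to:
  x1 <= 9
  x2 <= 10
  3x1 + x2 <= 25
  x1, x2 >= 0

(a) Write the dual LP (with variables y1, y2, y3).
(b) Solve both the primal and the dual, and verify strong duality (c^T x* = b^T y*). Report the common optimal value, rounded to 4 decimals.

The standard primal-dual pair for 'max c^T x s.t. A x <= b, x >= 0' is:
  Dual:  min b^T y  s.t.  A^T y >= c,  y >= 0.

So the dual LP is:
  minimize  9y1 + 10y2 + 25y3
  subject to:
    y1 + 3y3 >= 1
    y2 + y3 >= 2
    y1, y2, y3 >= 0

Solving the primal: x* = (5, 10).
  primal value c^T x* = 25.
Solving the dual: y* = (0, 1.6667, 0.3333).
  dual value b^T y* = 25.
Strong duality: c^T x* = b^T y*. Confirmed.

25


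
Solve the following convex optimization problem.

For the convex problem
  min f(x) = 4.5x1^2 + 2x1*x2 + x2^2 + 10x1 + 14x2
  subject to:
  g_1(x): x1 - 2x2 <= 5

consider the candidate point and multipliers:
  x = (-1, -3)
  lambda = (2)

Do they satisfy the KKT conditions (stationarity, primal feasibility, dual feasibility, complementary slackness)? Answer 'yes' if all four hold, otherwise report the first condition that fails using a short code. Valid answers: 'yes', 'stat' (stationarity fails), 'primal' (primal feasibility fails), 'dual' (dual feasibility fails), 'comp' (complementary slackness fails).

Gradient of f: grad f(x) = Q x + c = (-5, 6)
Constraint values g_i(x) = a_i^T x - b_i:
  g_1((-1, -3)) = 0
Stationarity residual: grad f(x) + sum_i lambda_i a_i = (-3, 2)
  -> stationarity FAILS
Primal feasibility (all g_i <= 0): OK
Dual feasibility (all lambda_i >= 0): OK
Complementary slackness (lambda_i * g_i(x) = 0 for all i): OK

Verdict: the first failing condition is stationarity -> stat.

stat


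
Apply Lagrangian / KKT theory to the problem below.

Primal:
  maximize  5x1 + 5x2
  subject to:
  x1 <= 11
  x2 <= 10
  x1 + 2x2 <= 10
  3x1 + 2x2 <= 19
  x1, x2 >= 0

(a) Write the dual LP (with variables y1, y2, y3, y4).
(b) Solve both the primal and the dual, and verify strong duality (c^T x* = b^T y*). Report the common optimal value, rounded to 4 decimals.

The standard primal-dual pair for 'max c^T x s.t. A x <= b, x >= 0' is:
  Dual:  min b^T y  s.t.  A^T y >= c,  y >= 0.

So the dual LP is:
  minimize  11y1 + 10y2 + 10y3 + 19y4
  subject to:
    y1 + y3 + 3y4 >= 5
    y2 + 2y3 + 2y4 >= 5
    y1, y2, y3, y4 >= 0

Solving the primal: x* = (4.5, 2.75).
  primal value c^T x* = 36.25.
Solving the dual: y* = (0, 0, 1.25, 1.25).
  dual value b^T y* = 36.25.
Strong duality: c^T x* = b^T y*. Confirmed.

36.25


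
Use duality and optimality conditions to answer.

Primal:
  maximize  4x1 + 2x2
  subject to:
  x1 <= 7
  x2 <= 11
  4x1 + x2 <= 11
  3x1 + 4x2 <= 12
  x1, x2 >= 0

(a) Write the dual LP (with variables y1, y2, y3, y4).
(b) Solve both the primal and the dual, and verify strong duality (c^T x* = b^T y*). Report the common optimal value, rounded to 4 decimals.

The standard primal-dual pair for 'max c^T x s.t. A x <= b, x >= 0' is:
  Dual:  min b^T y  s.t.  A^T y >= c,  y >= 0.

So the dual LP is:
  minimize  7y1 + 11y2 + 11y3 + 12y4
  subject to:
    y1 + 4y3 + 3y4 >= 4
    y2 + y3 + 4y4 >= 2
    y1, y2, y3, y4 >= 0

Solving the primal: x* = (2.4615, 1.1538).
  primal value c^T x* = 12.1538.
Solving the dual: y* = (0, 0, 0.7692, 0.3077).
  dual value b^T y* = 12.1538.
Strong duality: c^T x* = b^T y*. Confirmed.

12.1538


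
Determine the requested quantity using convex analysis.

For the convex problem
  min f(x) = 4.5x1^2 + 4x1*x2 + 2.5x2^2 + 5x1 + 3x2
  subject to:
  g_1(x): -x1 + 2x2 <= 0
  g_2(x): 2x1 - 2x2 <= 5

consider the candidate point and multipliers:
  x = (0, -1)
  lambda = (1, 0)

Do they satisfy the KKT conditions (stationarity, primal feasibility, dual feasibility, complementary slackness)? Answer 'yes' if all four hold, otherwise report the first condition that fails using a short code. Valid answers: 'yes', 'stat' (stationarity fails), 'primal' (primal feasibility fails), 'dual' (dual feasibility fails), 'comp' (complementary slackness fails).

Gradient of f: grad f(x) = Q x + c = (1, -2)
Constraint values g_i(x) = a_i^T x - b_i:
  g_1((0, -1)) = -2
  g_2((0, -1)) = -3
Stationarity residual: grad f(x) + sum_i lambda_i a_i = (0, 0)
  -> stationarity OK
Primal feasibility (all g_i <= 0): OK
Dual feasibility (all lambda_i >= 0): OK
Complementary slackness (lambda_i * g_i(x) = 0 for all i): FAILS

Verdict: the first failing condition is complementary_slackness -> comp.

comp


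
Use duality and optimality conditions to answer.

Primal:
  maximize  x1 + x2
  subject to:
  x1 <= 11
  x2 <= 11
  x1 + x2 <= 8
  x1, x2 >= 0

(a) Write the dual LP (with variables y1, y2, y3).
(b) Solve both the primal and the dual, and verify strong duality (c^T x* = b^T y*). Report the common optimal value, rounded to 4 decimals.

The standard primal-dual pair for 'max c^T x s.t. A x <= b, x >= 0' is:
  Dual:  min b^T y  s.t.  A^T y >= c,  y >= 0.

So the dual LP is:
  minimize  11y1 + 11y2 + 8y3
  subject to:
    y1 + y3 >= 1
    y2 + y3 >= 1
    y1, y2, y3 >= 0

Solving the primal: x* = (8, 0).
  primal value c^T x* = 8.
Solving the dual: y* = (0, 0, 1).
  dual value b^T y* = 8.
Strong duality: c^T x* = b^T y*. Confirmed.

8


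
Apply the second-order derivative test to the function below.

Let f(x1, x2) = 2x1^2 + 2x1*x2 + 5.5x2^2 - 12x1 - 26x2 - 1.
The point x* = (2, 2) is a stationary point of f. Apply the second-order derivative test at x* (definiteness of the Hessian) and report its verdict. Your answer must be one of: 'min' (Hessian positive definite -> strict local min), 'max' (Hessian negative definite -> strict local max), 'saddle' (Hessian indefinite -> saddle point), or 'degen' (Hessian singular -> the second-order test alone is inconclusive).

Compute the Hessian H = grad^2 f:
  H = [[4, 2], [2, 11]]
Verify stationarity: grad f(x*) = H x* + g = (0, 0).
Eigenvalues of H: 3.4689, 11.5311.
Both eigenvalues > 0, so H is positive definite -> x* is a strict local min.

min


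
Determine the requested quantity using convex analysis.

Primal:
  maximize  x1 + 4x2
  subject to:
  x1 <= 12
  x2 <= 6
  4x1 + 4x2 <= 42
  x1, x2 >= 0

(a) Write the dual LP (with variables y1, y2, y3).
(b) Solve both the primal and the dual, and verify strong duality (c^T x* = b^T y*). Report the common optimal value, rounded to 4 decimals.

The standard primal-dual pair for 'max c^T x s.t. A x <= b, x >= 0' is:
  Dual:  min b^T y  s.t.  A^T y >= c,  y >= 0.

So the dual LP is:
  minimize  12y1 + 6y2 + 42y3
  subject to:
    y1 + 4y3 >= 1
    y2 + 4y3 >= 4
    y1, y2, y3 >= 0

Solving the primal: x* = (4.5, 6).
  primal value c^T x* = 28.5.
Solving the dual: y* = (0, 3, 0.25).
  dual value b^T y* = 28.5.
Strong duality: c^T x* = b^T y*. Confirmed.

28.5


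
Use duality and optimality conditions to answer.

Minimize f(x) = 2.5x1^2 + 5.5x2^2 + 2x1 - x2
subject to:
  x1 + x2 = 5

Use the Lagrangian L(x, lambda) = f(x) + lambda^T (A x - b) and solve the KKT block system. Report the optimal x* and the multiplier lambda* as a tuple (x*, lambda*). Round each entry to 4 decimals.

Form the Lagrangian:
  L(x, lambda) = (1/2) x^T Q x + c^T x + lambda^T (A x - b)
Stationarity (grad_x L = 0): Q x + c + A^T lambda = 0.
Primal feasibility: A x = b.

This gives the KKT block system:
  [ Q   A^T ] [ x     ]   [-c ]
  [ A    0  ] [ lambda ] = [ b ]

Solving the linear system:
  x*      = (3.25, 1.75)
  lambda* = (-18.25)
  f(x*)   = 48

x* = (3.25, 1.75), lambda* = (-18.25)


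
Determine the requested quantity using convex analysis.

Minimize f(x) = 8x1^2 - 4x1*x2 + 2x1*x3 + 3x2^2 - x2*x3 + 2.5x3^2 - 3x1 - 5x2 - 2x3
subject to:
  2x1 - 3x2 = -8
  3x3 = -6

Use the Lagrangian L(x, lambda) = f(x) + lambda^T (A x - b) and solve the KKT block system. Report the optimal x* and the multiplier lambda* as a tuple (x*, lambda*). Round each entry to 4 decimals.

Form the Lagrangian:
  L(x, lambda) = (1/2) x^T Q x + c^T x + lambda^T (A x - b)
Stationarity (grad_x L = 0): Q x + c + A^T lambda = 0.
Primal feasibility: A x = b.

This gives the KKT block system:
  [ Q   A^T ] [ x     ]   [-c ]
  [ A    0  ] [ lambda ] = [ b ]

Solving the linear system:
  x*      = (0.675, 3.1167, -2)
  lambda* = (4.3333, 4.5889)
  f(x*)   = 24.2958

x* = (0.675, 3.1167, -2), lambda* = (4.3333, 4.5889)


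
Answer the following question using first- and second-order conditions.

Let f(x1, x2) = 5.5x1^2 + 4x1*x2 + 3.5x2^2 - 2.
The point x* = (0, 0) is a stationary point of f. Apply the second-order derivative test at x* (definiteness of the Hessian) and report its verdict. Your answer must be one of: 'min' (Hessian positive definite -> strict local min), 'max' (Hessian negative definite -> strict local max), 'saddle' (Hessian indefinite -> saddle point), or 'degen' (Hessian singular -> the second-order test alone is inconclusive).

Compute the Hessian H = grad^2 f:
  H = [[11, 4], [4, 7]]
Verify stationarity: grad f(x*) = H x* + g = (0, 0).
Eigenvalues of H: 4.5279, 13.4721.
Both eigenvalues > 0, so H is positive definite -> x* is a strict local min.

min


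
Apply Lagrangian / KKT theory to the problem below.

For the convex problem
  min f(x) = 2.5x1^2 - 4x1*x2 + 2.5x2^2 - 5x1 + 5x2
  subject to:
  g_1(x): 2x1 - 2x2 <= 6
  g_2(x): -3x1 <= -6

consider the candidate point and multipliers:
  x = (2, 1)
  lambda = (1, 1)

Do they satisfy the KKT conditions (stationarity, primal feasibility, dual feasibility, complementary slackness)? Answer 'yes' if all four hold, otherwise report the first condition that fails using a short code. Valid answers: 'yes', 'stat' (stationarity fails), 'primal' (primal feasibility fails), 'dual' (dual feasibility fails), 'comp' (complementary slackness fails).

Gradient of f: grad f(x) = Q x + c = (1, 2)
Constraint values g_i(x) = a_i^T x - b_i:
  g_1((2, 1)) = -4
  g_2((2, 1)) = 0
Stationarity residual: grad f(x) + sum_i lambda_i a_i = (0, 0)
  -> stationarity OK
Primal feasibility (all g_i <= 0): OK
Dual feasibility (all lambda_i >= 0): OK
Complementary slackness (lambda_i * g_i(x) = 0 for all i): FAILS

Verdict: the first failing condition is complementary_slackness -> comp.

comp


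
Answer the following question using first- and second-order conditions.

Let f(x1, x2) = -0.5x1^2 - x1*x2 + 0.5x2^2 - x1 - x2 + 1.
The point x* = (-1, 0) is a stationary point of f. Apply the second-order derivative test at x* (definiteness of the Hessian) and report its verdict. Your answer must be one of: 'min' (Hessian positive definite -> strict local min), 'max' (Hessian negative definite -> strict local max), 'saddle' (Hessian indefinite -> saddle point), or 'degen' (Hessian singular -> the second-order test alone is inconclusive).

Compute the Hessian H = grad^2 f:
  H = [[-1, -1], [-1, 1]]
Verify stationarity: grad f(x*) = H x* + g = (0, 0).
Eigenvalues of H: -1.4142, 1.4142.
Eigenvalues have mixed signs, so H is indefinite -> x* is a saddle point.

saddle
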